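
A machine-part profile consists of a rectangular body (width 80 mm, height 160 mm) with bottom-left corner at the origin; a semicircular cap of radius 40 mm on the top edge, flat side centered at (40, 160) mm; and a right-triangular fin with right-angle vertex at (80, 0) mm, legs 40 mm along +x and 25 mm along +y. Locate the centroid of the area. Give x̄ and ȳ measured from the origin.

rectangular body: A = 80 × 160 = 12800.00, centroid at (40.00, 80.00).
semicircular top: A = ½π·40² = 2513.27, centroid at (40.00, 176.98).
triangular fin: A = ½·40·25 = 500.00, centroid at (93.33, 8.33).
ΣA = 15813.27 mm², ΣAx̄ = 659197.63 mm³, ΣAȳ = 1472957.19 mm³.
x̄ = 659197.63/15813.27 = 41.69 mm; ȳ = 1472957.19/15813.27 = 93.15 mm.

x̄ = 41.69 mm, ȳ = 93.15 mm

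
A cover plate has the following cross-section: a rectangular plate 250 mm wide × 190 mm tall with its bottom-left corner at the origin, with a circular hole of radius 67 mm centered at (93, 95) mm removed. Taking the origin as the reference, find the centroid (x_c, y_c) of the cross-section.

plate: A = 250 × 190 = 47500.00, centroid at (125.00, 95.00).
hole: A = −π·67² = -14102.61, centroid at (93.00, 95.00).
ΣA = 33397.39 mm²
ΣAx_c = (47500.00)(125.00) + (-14102.61)(93.00) = 4625957.32 mm³
ΣAy_c = (47500.00)(95.00) + (-14102.61)(95.00) = 3172752.10 mm³
x_c = 4625957.32 / 33397.39 = 138.51 mm
y_c = 3172752.10 / 33397.39 = 95.00 mm

x_c = 138.51 mm, y_c = 95.00 mm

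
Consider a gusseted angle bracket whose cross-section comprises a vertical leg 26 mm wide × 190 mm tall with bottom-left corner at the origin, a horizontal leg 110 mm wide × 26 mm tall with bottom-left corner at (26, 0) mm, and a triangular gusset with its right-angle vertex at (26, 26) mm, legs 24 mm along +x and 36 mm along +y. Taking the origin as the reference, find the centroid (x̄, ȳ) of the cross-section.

vertical leg: A = 26 × 190 = 4940.00, centroid at (13.00, 95.00).
horizontal leg: A = 110 × 26 = 2860.00, centroid at (81.00, 13.00).
gusset: A = ½·24·36 = 432.00, centroid at (34.00, 38.00).
ΣA = 8232.00 mm², ΣAx̄ = 310568.00 mm³, ΣAȳ = 522896.00 mm³.
x̄ = 310568.00/8232.00 = 37.73 mm; ȳ = 522896.00/8232.00 = 63.52 mm.

x̄ = 37.73 mm, ȳ = 63.52 mm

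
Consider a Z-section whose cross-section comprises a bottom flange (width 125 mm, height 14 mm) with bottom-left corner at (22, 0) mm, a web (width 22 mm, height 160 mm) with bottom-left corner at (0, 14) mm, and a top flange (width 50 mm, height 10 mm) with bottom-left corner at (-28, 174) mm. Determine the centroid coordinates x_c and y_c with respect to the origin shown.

bottom flange: A = 125 × 14 = 1750.00, centroid at (84.50, 7.00).
web: A = 22 × 160 = 3520.00, centroid at (11.00, 94.00).
top flange: A = 50 × 10 = 500.00, centroid at (-3.00, 179.00).
ΣA = 5770.00 mm², ΣAx_c = 185095.00 mm³, ΣAy_c = 432630.00 mm³.
x_c = 185095.00/5770.00 = 32.08 mm; y_c = 432630.00/5770.00 = 74.98 mm.

x_c = 32.08 mm, y_c = 74.98 mm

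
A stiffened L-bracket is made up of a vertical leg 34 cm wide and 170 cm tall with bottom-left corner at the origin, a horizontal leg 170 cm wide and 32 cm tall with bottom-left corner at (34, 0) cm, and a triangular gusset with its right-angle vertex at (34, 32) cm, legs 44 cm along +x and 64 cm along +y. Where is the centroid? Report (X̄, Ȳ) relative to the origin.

Part | A | x̄ᵢ | ȳᵢ | A·x̄ᵢ | A·ȳᵢ
vertical leg | 5780.00 | 17.00 | 85.00 | 98260.00 | 491300.00
horizontal leg | 5440.00 | 119.00 | 16.00 | 647360.00 | 87040.00
gusset | 1408.00 | 48.67 | 53.33 | 68522.67 | 75093.33
Σ | 12628.00 |  |  | 814142.67 | 653433.33
X̄ = 814142.67 / 12628.00 = 64.47 cm
Ȳ = 653433.33 / 12628.00 = 51.74 cm

X̄ = 64.47 cm, Ȳ = 51.74 cm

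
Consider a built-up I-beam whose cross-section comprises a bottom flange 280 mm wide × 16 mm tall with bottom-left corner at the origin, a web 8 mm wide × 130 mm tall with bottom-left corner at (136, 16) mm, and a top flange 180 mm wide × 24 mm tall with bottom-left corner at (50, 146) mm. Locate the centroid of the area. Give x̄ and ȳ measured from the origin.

x̄ = 140.00 mm, ȳ = 81.57 mm

Part | A | x̄ᵢ | ȳᵢ | A·x̄ᵢ | A·ȳᵢ
bottom flange | 4480.00 | 140.00 | 8.00 | 627200.00 | 35840.00
web | 1040.00 | 140.00 | 81.00 | 145600.00 | 84240.00
top flange | 4320.00 | 140.00 | 158.00 | 604800.00 | 682560.00
Σ | 9840.00 |  |  | 1377600.00 | 802640.00
x̄ = 1377600.00 / 9840.00 = 140.00 mm
ȳ = 802640.00 / 9840.00 = 81.57 mm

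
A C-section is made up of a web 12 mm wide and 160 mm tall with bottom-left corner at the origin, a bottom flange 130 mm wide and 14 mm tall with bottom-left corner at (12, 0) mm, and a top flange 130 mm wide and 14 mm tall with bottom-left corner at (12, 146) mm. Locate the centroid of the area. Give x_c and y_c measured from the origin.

x_c = 52.48 mm, y_c = 80.00 mm

web: A = 12 × 160 = 1920.00, centroid at (6.00, 80.00).
bottom flange: A = 130 × 14 = 1820.00, centroid at (77.00, 7.00).
top flange: A = 130 × 14 = 1820.00, centroid at (77.00, 153.00).
ΣA = 5560.00 mm²
ΣAx_c = (1920.00)(6.00) + (1820.00)(77.00) + (1820.00)(77.00) = 291800.00 mm³
ΣAy_c = (1920.00)(80.00) + (1820.00)(7.00) + (1820.00)(153.00) = 444800.00 mm³
x_c = 291800.00 / 5560.00 = 52.48 mm
y_c = 444800.00 / 5560.00 = 80.00 mm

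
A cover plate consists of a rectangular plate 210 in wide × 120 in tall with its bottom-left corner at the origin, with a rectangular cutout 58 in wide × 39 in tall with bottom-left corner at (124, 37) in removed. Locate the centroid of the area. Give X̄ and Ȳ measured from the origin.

Part | A | x̄ᵢ | ȳᵢ | A·x̄ᵢ | A·ȳᵢ
plate | 25200.00 | 105.00 | 60.00 | 2646000.00 | 1512000.00
hole | -2262.00 | 153.00 | 56.50 | -346086.00 | -127803.00
Σ | 22938.00 |  |  | 2299914.00 | 1384197.00
X̄ = 2299914.00 / 22938.00 = 100.27 in
Ȳ = 1384197.00 / 22938.00 = 60.35 in

X̄ = 100.27 in, Ȳ = 60.35 in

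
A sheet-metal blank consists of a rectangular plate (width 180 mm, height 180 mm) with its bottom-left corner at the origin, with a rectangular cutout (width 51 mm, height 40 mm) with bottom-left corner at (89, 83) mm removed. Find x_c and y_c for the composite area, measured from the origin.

x_c = 88.35 mm, y_c = 89.13 mm

plate: A = 180 × 180 = 32400.00, centroid at (90.00, 90.00).
hole: A = −(51 × 40) = -2040.00, centroid at (114.50, 103.00).
ΣA = 30360.00 mm², ΣAx_c = 2682420.00 mm³, ΣAy_c = 2705880.00 mm³.
x_c = 2682420.00/30360.00 = 88.35 mm; y_c = 2705880.00/30360.00 = 89.13 mm.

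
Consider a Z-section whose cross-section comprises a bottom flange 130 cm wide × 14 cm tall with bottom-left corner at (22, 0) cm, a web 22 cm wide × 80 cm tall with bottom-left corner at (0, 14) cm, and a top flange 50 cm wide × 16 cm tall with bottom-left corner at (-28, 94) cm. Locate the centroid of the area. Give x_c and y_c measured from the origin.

Part | A | x̄ᵢ | ȳᵢ | A·x̄ᵢ | A·ȳᵢ
bottom flange | 1820.00 | 87.00 | 7.00 | 158340.00 | 12740.00
web | 1760.00 | 11.00 | 54.00 | 19360.00 | 95040.00
top flange | 800.00 | -3.00 | 102.00 | -2400.00 | 81600.00
Σ | 4380.00 |  |  | 175300.00 | 189380.00
x_c = 175300.00 / 4380.00 = 40.02 cm
y_c = 189380.00 / 4380.00 = 43.24 cm

x_c = 40.02 cm, y_c = 43.24 cm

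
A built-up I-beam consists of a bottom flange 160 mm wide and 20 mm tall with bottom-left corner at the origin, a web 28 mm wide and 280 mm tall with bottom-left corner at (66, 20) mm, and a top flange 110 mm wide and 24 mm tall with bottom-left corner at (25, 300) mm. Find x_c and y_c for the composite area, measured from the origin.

x_c = 80.00 mm, y_c = 154.25 mm

bottom flange: A = 160 × 20 = 3200.00, centroid at (80.00, 10.00).
web: A = 28 × 280 = 7840.00, centroid at (80.00, 160.00).
top flange: A = 110 × 24 = 2640.00, centroid at (80.00, 312.00).
ΣA = 13680.00 mm², ΣAx_c = 1094400.00 mm³, ΣAy_c = 2110080.00 mm³.
x_c = 1094400.00/13680.00 = 80.00 mm; y_c = 2110080.00/13680.00 = 154.25 mm.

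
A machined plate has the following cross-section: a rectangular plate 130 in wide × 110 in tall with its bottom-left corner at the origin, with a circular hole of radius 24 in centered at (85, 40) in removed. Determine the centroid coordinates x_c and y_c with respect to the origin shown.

x_c = 62.10 in, y_c = 57.17 in

plate: A = 130 × 110 = 14300.00, centroid at (65.00, 55.00).
hole: A = −π·24² = -1809.56, centroid at (85.00, 40.00).
ΣA = 12490.44 in², ΣAx_c = 775687.62 in³, ΣAy_c = 714117.71 in³.
x_c = 775687.62/12490.44 = 62.10 in; y_c = 714117.71/12490.44 = 57.17 in.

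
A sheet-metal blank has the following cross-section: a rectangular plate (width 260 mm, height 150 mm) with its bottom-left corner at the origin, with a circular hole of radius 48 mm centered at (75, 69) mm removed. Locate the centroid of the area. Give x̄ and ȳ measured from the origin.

plate: A = 260 × 150 = 39000.00, centroid at (130.00, 75.00).
hole: A = −π·48² = -7238.23, centroid at (75.00, 69.00).
ΣA = 31761.77 mm², ΣAx̄ = 4527132.79 mm³, ΣAȳ = 2425562.17 mm³.
x̄ = 4527132.79/31761.77 = 142.53 mm; ȳ = 2425562.17/31761.77 = 76.37 mm.

x̄ = 142.53 mm, ȳ = 76.37 mm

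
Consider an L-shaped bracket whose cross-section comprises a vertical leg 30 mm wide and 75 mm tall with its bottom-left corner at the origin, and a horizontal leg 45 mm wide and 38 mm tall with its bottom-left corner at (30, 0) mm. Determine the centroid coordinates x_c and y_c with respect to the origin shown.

vertical leg: A = 30 × 75 = 2250.00, centroid at (15.00, 37.50).
horizontal leg: A = 45 × 38 = 1710.00, centroid at (52.50, 19.00).
ΣA = 3960.00 mm², ΣAx_c = 123525.00 mm³, ΣAy_c = 116865.00 mm³.
x_c = 123525.00/3960.00 = 31.19 mm; y_c = 116865.00/3960.00 = 29.51 mm.

x_c = 31.19 mm, y_c = 29.51 mm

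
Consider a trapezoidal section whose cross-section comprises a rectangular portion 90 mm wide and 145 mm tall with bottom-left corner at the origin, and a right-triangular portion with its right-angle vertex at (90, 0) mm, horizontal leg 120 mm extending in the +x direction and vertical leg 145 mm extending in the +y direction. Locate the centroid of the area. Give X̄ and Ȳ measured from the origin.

Part | A | x̄ᵢ | ȳᵢ | A·x̄ᵢ | A·ȳᵢ
rectangular portion | 13050.00 | 45.00 | 72.50 | 587250.00 | 946125.00
triangular portion | 8700.00 | 130.00 | 48.33 | 1131000.00 | 420500.00
Σ | 21750.00 |  |  | 1718250.00 | 1366625.00
X̄ = 1718250.00 / 21750.00 = 79.00 mm
Ȳ = 1366625.00 / 21750.00 = 62.83 mm

X̄ = 79.00 mm, Ȳ = 62.83 mm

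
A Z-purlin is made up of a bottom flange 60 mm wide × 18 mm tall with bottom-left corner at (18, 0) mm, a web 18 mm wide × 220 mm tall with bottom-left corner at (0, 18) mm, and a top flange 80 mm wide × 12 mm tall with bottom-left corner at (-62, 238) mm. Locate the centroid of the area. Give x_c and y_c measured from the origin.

bottom flange: A = 60 × 18 = 1080.00, centroid at (48.00, 9.00).
web: A = 18 × 220 = 3960.00, centroid at (9.00, 128.00).
top flange: A = 80 × 12 = 960.00, centroid at (-22.00, 244.00).
ΣA = 6000.00 mm², ΣAx_c = 66360.00 mm³, ΣAy_c = 750840.00 mm³.
x_c = 66360.00/6000.00 = 11.06 mm; y_c = 750840.00/6000.00 = 125.14 mm.

x_c = 11.06 mm, y_c = 125.14 mm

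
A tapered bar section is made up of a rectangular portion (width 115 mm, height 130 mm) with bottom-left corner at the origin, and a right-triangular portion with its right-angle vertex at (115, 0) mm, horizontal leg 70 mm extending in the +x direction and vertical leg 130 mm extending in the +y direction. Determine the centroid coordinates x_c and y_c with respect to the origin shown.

rectangular portion: A = 115 × 130 = 14950.00, centroid at (57.50, 65.00).
triangular portion: A = ½·70·130 = 4550.00, centroid at (138.33, 43.33).
ΣA = 19500.00 mm²
ΣAx_c = (14950.00)(57.50) + (4550.00)(138.33) = 1489041.67 mm³
ΣAy_c = (14950.00)(65.00) + (4550.00)(43.33) = 1168916.67 mm³
x_c = 1489041.67 / 19500.00 = 76.36 mm
y_c = 1168916.67 / 19500.00 = 59.94 mm

x_c = 76.36 mm, y_c = 59.94 mm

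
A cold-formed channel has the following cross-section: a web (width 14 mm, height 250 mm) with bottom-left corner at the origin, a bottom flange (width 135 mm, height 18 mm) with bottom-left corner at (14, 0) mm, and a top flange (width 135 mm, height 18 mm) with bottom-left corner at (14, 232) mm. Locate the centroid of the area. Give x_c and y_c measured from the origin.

web: A = 14 × 250 = 3500.00, centroid at (7.00, 125.00).
bottom flange: A = 135 × 18 = 2430.00, centroid at (81.50, 9.00).
top flange: A = 135 × 18 = 2430.00, centroid at (81.50, 241.00).
ΣA = 8360.00 mm²
ΣAx_c = (3500.00)(7.00) + (2430.00)(81.50) + (2430.00)(81.50) = 420590.00 mm³
ΣAy_c = (3500.00)(125.00) + (2430.00)(9.00) + (2430.00)(241.00) = 1045000.00 mm³
x_c = 420590.00 / 8360.00 = 50.31 mm
y_c = 1045000.00 / 8360.00 = 125.00 mm

x_c = 50.31 mm, y_c = 125.00 mm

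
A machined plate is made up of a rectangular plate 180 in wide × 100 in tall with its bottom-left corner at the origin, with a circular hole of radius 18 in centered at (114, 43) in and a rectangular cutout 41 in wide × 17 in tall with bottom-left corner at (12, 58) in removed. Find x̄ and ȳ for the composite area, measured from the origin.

Part | A | x̄ᵢ | ȳᵢ | A·x̄ᵢ | A·ȳᵢ
plate | 18000.00 | 90.00 | 50.00 | 1620000.00 | 900000.00
hole 1 | -1017.88 | 114.00 | 43.00 | -116037.87 | -43768.67
hole 2 | -697.00 | 32.50 | 66.50 | -22652.50 | -46350.50
Σ | 16285.12 |  |  | 1481309.63 | 809880.83
x̄ = 1481309.63 / 16285.12 = 90.96 in
ȳ = 809880.83 / 16285.12 = 49.73 in

x̄ = 90.96 in, ȳ = 49.73 in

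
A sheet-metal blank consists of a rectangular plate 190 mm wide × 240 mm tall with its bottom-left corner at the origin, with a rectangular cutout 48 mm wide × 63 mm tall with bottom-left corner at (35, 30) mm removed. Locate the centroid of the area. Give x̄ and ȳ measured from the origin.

plate: A = 190 × 240 = 45600.00, centroid at (95.00, 120.00).
hole: A = −(48 × 63) = -3024.00, centroid at (59.00, 61.50).
ΣA = 42576.00 mm², ΣAx̄ = 4153584.00 mm³, ΣAȳ = 5286024.00 mm³.
x̄ = 4153584.00/42576.00 = 97.56 mm; ȳ = 5286024.00/42576.00 = 124.16 mm.

x̄ = 97.56 mm, ȳ = 124.16 mm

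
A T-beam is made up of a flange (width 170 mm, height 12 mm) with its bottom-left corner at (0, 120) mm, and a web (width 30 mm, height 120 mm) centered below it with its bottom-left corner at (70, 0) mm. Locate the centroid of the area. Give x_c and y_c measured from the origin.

web: A = 30 × 120 = 3600.00, centroid at (85.00, 60.00).
flange: A = 170 × 12 = 2040.00, centroid at (85.00, 126.00).
ΣA = 5640.00 mm²
ΣAx_c = (3600.00)(85.00) + (2040.00)(85.00) = 479400.00 mm³
ΣAy_c = (3600.00)(60.00) + (2040.00)(126.00) = 473040.00 mm³
x_c = 479400.00 / 5640.00 = 85.00 mm
y_c = 473040.00 / 5640.00 = 83.87 mm

x_c = 85.00 mm, y_c = 83.87 mm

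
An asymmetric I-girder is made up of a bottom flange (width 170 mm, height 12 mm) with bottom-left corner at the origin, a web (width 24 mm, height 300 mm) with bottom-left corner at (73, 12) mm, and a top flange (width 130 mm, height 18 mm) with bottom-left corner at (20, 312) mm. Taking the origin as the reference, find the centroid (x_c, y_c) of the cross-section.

bottom flange: A = 170 × 12 = 2040.00, centroid at (85.00, 6.00).
web: A = 24 × 300 = 7200.00, centroid at (85.00, 162.00).
top flange: A = 130 × 18 = 2340.00, centroid at (85.00, 321.00).
ΣA = 11580.00 mm², ΣAx_c = 984300.00 mm³, ΣAy_c = 1929780.00 mm³.
x_c = 984300.00/11580.00 = 85.00 mm; y_c = 1929780.00/11580.00 = 166.65 mm.

x_c = 85.00 mm, y_c = 166.65 mm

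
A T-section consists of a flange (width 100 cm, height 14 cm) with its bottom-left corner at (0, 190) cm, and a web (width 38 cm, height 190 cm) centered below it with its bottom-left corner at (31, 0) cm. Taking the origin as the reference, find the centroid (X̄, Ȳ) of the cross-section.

X̄ = 50.00 cm, Ȳ = 111.57 cm

web: A = 38 × 190 = 7220.00, centroid at (50.00, 95.00).
flange: A = 100 × 14 = 1400.00, centroid at (50.00, 197.00).
ΣA = 8620.00 cm²
ΣAX̄ = (7220.00)(50.00) + (1400.00)(50.00) = 431000.00 cm³
ΣAȲ = (7220.00)(95.00) + (1400.00)(197.00) = 961700.00 cm³
X̄ = 431000.00 / 8620.00 = 50.00 cm
Ȳ = 961700.00 / 8620.00 = 111.57 cm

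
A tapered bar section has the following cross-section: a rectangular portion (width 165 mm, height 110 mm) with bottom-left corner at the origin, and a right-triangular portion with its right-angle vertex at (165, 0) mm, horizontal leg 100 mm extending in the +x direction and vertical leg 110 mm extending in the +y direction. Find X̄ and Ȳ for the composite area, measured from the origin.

X̄ = 109.44 mm, Ȳ = 50.74 mm

Part | A | x̄ᵢ | ȳᵢ | A·x̄ᵢ | A·ȳᵢ
rectangular portion | 18150.00 | 82.50 | 55.00 | 1497375.00 | 998250.00
triangular portion | 5500.00 | 198.33 | 36.67 | 1090833.33 | 201666.67
Σ | 23650.00 |  |  | 2588208.33 | 1199916.67
X̄ = 2588208.33 / 23650.00 = 109.44 mm
Ȳ = 1199916.67 / 23650.00 = 50.74 mm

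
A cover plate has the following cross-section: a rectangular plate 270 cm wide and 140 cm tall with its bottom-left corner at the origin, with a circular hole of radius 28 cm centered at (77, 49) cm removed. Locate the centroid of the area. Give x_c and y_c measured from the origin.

x_c = 139.04 cm, y_c = 71.46 cm

plate: A = 270 × 140 = 37800.00, centroid at (135.00, 70.00).
hole: A = −π·28² = -2463.01, centroid at (77.00, 49.00).
ΣA = 35336.99 cm², ΣAx_c = 4913348.33 cm³, ΣAy_c = 2525312.58 cm³.
x_c = 4913348.33/35336.99 = 139.04 cm; y_c = 2525312.58/35336.99 = 71.46 cm.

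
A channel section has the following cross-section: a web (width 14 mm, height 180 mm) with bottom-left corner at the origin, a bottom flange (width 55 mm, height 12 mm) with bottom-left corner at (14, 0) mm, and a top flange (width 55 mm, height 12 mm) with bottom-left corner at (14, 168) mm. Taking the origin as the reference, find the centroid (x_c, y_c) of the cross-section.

Part | A | x̄ᵢ | ȳᵢ | A·x̄ᵢ | A·ȳᵢ
web | 2520.00 | 7.00 | 90.00 | 17640.00 | 226800.00
bottom flange | 660.00 | 41.50 | 6.00 | 27390.00 | 3960.00
top flange | 660.00 | 41.50 | 174.00 | 27390.00 | 114840.00
Σ | 3840.00 |  |  | 72420.00 | 345600.00
x_c = 72420.00 / 3840.00 = 18.86 mm
y_c = 345600.00 / 3840.00 = 90.00 mm

x_c = 18.86 mm, y_c = 90.00 mm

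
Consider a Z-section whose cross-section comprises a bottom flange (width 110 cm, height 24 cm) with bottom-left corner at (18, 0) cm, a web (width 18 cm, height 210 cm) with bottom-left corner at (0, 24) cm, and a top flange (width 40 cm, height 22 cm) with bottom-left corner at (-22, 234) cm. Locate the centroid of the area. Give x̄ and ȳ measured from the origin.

bottom flange: A = 110 × 24 = 2640.00, centroid at (73.00, 12.00).
web: A = 18 × 210 = 3780.00, centroid at (9.00, 129.00).
top flange: A = 40 × 22 = 880.00, centroid at (-2.00, 245.00).
ΣA = 7300.00 cm², ΣAx̄ = 224980.00 cm³, ΣAȳ = 734900.00 cm³.
x̄ = 224980.00/7300.00 = 30.82 cm; ȳ = 734900.00/7300.00 = 100.67 cm.

x̄ = 30.82 cm, ȳ = 100.67 cm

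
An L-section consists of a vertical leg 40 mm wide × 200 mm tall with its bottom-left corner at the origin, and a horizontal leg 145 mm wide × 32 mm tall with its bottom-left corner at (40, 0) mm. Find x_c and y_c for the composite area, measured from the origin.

vertical leg: A = 40 × 200 = 8000.00, centroid at (20.00, 100.00).
horizontal leg: A = 145 × 32 = 4640.00, centroid at (112.50, 16.00).
ΣA = 12640.00 mm²
ΣAx_c = (8000.00)(20.00) + (4640.00)(112.50) = 682000.00 mm³
ΣAy_c = (8000.00)(100.00) + (4640.00)(16.00) = 874240.00 mm³
x_c = 682000.00 / 12640.00 = 53.96 mm
y_c = 874240.00 / 12640.00 = 69.16 mm

x_c = 53.96 mm, y_c = 69.16 mm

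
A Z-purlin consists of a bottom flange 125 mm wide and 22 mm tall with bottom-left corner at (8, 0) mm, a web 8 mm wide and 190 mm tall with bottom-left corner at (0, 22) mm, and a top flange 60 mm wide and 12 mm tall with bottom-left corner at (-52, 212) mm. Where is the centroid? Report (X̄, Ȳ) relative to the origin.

Part | A | x̄ᵢ | ȳᵢ | A·x̄ᵢ | A·ȳᵢ
bottom flange | 2750.00 | 70.50 | 11.00 | 193875.00 | 30250.00
web | 1520.00 | 4.00 | 117.00 | 6080.00 | 177840.00
top flange | 720.00 | -22.00 | 218.00 | -15840.00 | 156960.00
Σ | 4990.00 |  |  | 184115.00 | 365050.00
X̄ = 184115.00 / 4990.00 = 36.90 mm
Ȳ = 365050.00 / 4990.00 = 73.16 mm

X̄ = 36.90 mm, Ȳ = 73.16 mm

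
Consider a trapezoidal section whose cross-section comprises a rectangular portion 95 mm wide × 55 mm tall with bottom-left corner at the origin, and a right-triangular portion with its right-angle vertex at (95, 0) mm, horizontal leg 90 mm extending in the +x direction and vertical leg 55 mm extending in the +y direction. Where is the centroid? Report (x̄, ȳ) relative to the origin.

rectangular portion: A = 95 × 55 = 5225.00, centroid at (47.50, 27.50).
triangular portion: A = ½·90·55 = 2475.00, centroid at (125.00, 18.33).
ΣA = 7700.00 mm², ΣAx̄ = 557562.50 mm³, ΣAȳ = 189062.50 mm³.
x̄ = 557562.50/7700.00 = 72.41 mm; ȳ = 189062.50/7700.00 = 24.55 mm.

x̄ = 72.41 mm, ȳ = 24.55 mm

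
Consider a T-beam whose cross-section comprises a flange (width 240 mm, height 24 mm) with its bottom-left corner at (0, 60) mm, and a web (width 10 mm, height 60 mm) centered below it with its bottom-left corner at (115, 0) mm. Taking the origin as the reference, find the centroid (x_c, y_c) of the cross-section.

web: A = 10 × 60 = 600.00, centroid at (120.00, 30.00).
flange: A = 240 × 24 = 5760.00, centroid at (120.00, 72.00).
ΣA = 6360.00 mm²
ΣAx_c = (600.00)(120.00) + (5760.00)(120.00) = 763200.00 mm³
ΣAy_c = (600.00)(30.00) + (5760.00)(72.00) = 432720.00 mm³
x_c = 763200.00 / 6360.00 = 120.00 mm
y_c = 432720.00 / 6360.00 = 68.04 mm

x_c = 120.00 mm, y_c = 68.04 mm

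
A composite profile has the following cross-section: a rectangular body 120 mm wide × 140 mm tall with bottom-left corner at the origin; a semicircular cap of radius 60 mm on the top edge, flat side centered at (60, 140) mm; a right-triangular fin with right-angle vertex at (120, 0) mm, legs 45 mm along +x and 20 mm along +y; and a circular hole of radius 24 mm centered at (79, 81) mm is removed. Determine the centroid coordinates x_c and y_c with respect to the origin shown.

x_c = 59.97 mm, y_c = 93.30 mm

Part | A | x̄ᵢ | ȳᵢ | A·x̄ᵢ | A·ȳᵢ
rectangular body | 16800.00 | 60.00 | 70.00 | 1008000.00 | 1176000.00
semicircular top | 5654.87 | 60.00 | 165.46 | 339292.01 | 935681.35
triangular fin | 450.00 | 135.00 | 6.67 | 60750.00 | 3000.00
hole | -1809.56 | 79.00 | 81.00 | -142955.03 | -146574.15
Σ | 21095.31 |  |  | 1265086.97 | 1968107.20
x_c = 1265086.97 / 21095.31 = 59.97 mm
y_c = 1968107.20 / 21095.31 = 93.30 mm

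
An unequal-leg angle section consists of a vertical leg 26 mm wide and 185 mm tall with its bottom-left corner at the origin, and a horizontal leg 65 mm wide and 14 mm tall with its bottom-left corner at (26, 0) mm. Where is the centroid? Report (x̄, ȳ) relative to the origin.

Part | A | x̄ᵢ | ȳᵢ | A·x̄ᵢ | A·ȳᵢ
vertical leg | 4810.00 | 13.00 | 92.50 | 62530.00 | 444925.00
horizontal leg | 910.00 | 58.50 | 7.00 | 53235.00 | 6370.00
Σ | 5720.00 |  |  | 115765.00 | 451295.00
x̄ = 115765.00 / 5720.00 = 20.24 mm
ȳ = 451295.00 / 5720.00 = 78.90 mm

x̄ = 20.24 mm, ȳ = 78.90 mm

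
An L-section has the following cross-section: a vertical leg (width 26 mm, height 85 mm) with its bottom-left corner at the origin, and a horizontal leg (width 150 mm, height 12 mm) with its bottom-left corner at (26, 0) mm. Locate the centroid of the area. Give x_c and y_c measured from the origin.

x_c = 52.50 mm, y_c = 26.12 mm

Part | A | x̄ᵢ | ȳᵢ | A·x̄ᵢ | A·ȳᵢ
vertical leg | 2210.00 | 13.00 | 42.50 | 28730.00 | 93925.00
horizontal leg | 1800.00 | 101.00 | 6.00 | 181800.00 | 10800.00
Σ | 4010.00 |  |  | 210530.00 | 104725.00
x_c = 210530.00 / 4010.00 = 52.50 mm
y_c = 104725.00 / 4010.00 = 26.12 mm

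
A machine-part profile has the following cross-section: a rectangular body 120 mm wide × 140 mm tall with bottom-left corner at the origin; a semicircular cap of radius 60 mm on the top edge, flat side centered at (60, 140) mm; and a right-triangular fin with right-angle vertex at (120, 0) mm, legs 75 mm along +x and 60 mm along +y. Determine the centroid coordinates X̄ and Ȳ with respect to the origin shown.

X̄ = 67.74 mm, Ȳ = 87.30 mm

rectangular body: A = 120 × 140 = 16800.00, centroid at (60.00, 70.00).
semicircular top: A = ½π·60² = 5654.87, centroid at (60.00, 165.46).
triangular fin: A = ½·75·60 = 2250.00, centroid at (145.00, 20.00).
ΣA = 24704.87 mm², ΣAX̄ = 1673542.01 mm³, ΣAȲ = 2156681.35 mm³.
X̄ = 1673542.01/24704.87 = 67.74 mm; Ȳ = 2156681.35/24704.87 = 87.30 mm.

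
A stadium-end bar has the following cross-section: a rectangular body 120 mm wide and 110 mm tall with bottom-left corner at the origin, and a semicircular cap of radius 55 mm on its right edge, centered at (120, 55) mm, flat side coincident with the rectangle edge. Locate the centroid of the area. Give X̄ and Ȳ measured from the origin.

Part | A | x̄ᵢ | ȳᵢ | A·x̄ᵢ | A·ȳᵢ
rectangular body | 13200.00 | 60.00 | 55.00 | 792000.00 | 726000.00
semicircular end | 4751.66 | 143.34 | 55.00 | 681115.73 | 261341.24
Σ | 17951.66 |  |  | 1473115.73 | 987341.24
X̄ = 1473115.73 / 17951.66 = 82.06 mm
Ȳ = 987341.24 / 17951.66 = 55.00 mm

X̄ = 82.06 mm, Ȳ = 55.00 mm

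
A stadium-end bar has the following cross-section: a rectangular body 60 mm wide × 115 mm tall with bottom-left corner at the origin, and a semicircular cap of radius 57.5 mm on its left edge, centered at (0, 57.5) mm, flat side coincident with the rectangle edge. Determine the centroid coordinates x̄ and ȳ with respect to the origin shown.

rectangular body: A = 60 × 115 = 6900.00, centroid at (30.00, 57.50).
semicircular end: A = ½π·57.5² = 5193.45, centroid at (-24.40, 57.50).
ΣA = 12093.45 mm², ΣAx̄ = 80260.42 mm³, ΣAȳ = 695373.11 mm³.
x̄ = 80260.42/12093.45 = 6.64 mm; ȳ = 695373.11/12093.45 = 57.50 mm.

x̄ = 6.64 mm, ȳ = 57.50 mm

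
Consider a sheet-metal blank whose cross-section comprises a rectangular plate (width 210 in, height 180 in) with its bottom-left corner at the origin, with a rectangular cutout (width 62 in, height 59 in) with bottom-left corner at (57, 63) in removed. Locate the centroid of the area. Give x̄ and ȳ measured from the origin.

plate: A = 210 × 180 = 37800.00, centroid at (105.00, 90.00).
hole: A = −(62 × 59) = -3658.00, centroid at (88.00, 92.50).
ΣA = 34142.00 in², ΣAx̄ = 3647096.00 in³, ΣAȳ = 3063635.00 in³.
x̄ = 3647096.00/34142.00 = 106.82 in; ȳ = 3063635.00/34142.00 = 89.73 in.

x̄ = 106.82 in, ȳ = 89.73 in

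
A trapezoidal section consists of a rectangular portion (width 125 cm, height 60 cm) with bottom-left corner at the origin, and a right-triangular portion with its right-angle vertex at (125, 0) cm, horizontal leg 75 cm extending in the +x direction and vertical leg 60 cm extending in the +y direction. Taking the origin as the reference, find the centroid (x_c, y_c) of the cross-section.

rectangular portion: A = 125 × 60 = 7500.00, centroid at (62.50, 30.00).
triangular portion: A = ½·75·60 = 2250.00, centroid at (150.00, 20.00).
ΣA = 9750.00 cm², ΣAx_c = 806250.00 cm³, ΣAy_c = 270000.00 cm³.
x_c = 806250.00/9750.00 = 82.69 cm; y_c = 270000.00/9750.00 = 27.69 cm.

x_c = 82.69 cm, y_c = 27.69 cm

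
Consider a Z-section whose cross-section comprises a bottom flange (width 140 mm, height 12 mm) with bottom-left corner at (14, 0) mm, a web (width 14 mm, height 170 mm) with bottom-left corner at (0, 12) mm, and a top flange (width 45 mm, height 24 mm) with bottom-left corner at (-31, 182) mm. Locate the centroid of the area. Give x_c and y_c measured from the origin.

x_c = 28.91 mm, y_c = 87.64 mm

Part | A | x̄ᵢ | ȳᵢ | A·x̄ᵢ | A·ȳᵢ
bottom flange | 1680.00 | 84.00 | 6.00 | 141120.00 | 10080.00
web | 2380.00 | 7.00 | 97.00 | 16660.00 | 230860.00
top flange | 1080.00 | -8.50 | 194.00 | -9180.00 | 209520.00
Σ | 5140.00 |  |  | 148600.00 | 450460.00
x_c = 148600.00 / 5140.00 = 28.91 mm
y_c = 450460.00 / 5140.00 = 87.64 mm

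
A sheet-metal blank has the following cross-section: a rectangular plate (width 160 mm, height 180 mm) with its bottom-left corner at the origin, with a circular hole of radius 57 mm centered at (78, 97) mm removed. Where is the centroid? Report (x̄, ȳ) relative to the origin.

Part | A | x̄ᵢ | ȳᵢ | A·x̄ᵢ | A·ȳᵢ
plate | 28800.00 | 80.00 | 90.00 | 2304000.00 | 2592000.00
hole | -10207.03 | 78.00 | 97.00 | -796148.69 | -990082.35
Σ | 18592.97 |  |  | 1507851.31 | 1601917.65
x̄ = 1507851.31 / 18592.97 = 81.10 mm
ȳ = 1601917.65 / 18592.97 = 86.16 mm

x̄ = 81.10 mm, ȳ = 86.16 mm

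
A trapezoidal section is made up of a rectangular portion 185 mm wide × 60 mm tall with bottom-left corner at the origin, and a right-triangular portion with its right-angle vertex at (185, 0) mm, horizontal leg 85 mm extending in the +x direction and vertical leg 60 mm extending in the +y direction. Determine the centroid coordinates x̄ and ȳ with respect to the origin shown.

x̄ = 115.07 mm, ȳ = 28.13 mm

rectangular portion: A = 185 × 60 = 11100.00, centroid at (92.50, 30.00).
triangular portion: A = ½·85·60 = 2550.00, centroid at (213.33, 20.00).
ΣA = 13650.00 mm², ΣAx̄ = 1570750.00 mm³, ΣAȳ = 384000.00 mm³.
x̄ = 1570750.00/13650.00 = 115.07 mm; ȳ = 384000.00/13650.00 = 28.13 mm.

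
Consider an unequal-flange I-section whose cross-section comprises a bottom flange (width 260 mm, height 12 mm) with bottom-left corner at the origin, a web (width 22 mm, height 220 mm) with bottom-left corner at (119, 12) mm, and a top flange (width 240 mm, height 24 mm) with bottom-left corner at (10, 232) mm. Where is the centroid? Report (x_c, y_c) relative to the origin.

x_c = 130.00 mm, y_c = 146.84 mm

bottom flange: A = 260 × 12 = 3120.00, centroid at (130.00, 6.00).
web: A = 22 × 220 = 4840.00, centroid at (130.00, 122.00).
top flange: A = 240 × 24 = 5760.00, centroid at (130.00, 244.00).
ΣA = 13720.00 mm², ΣAx_c = 1783600.00 mm³, ΣAy_c = 2014640.00 mm³.
x_c = 1783600.00/13720.00 = 130.00 mm; y_c = 2014640.00/13720.00 = 146.84 mm.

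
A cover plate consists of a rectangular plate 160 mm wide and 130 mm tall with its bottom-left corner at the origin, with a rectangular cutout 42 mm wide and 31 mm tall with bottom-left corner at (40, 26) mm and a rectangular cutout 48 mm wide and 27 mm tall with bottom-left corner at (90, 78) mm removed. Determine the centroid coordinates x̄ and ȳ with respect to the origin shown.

x̄ = 78.94 mm, ȳ = 64.79 mm

plate: A = 160 × 130 = 20800.00, centroid at (80.00, 65.00).
hole 1: A = −(42 × 31) = -1302.00, centroid at (61.00, 41.50).
hole 2: A = −(48 × 27) = -1296.00, centroid at (114.00, 91.50).
ΣA = 18202.00 mm², ΣAx̄ = 1436834.00 mm³, ΣAȳ = 1179383.00 mm³.
x̄ = 1436834.00/18202.00 = 78.94 mm; ȳ = 1179383.00/18202.00 = 64.79 mm.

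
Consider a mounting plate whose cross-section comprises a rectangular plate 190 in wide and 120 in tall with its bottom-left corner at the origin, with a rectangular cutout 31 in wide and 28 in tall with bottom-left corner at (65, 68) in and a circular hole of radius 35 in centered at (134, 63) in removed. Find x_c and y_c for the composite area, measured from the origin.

x_c = 87.40 in, y_c = 58.31 in

Part | A | x̄ᵢ | ȳᵢ | A·x̄ᵢ | A·ȳᵢ
plate | 22800.00 | 95.00 | 60.00 | 2166000.00 | 1368000.00
hole 1 | -868.00 | 80.50 | 82.00 | -69874.00 | -71176.00
hole 2 | -3848.45 | 134.00 | 63.00 | -515692.43 | -242452.41
Σ | 18083.55 |  |  | 1580433.57 | 1054371.59
x_c = 1580433.57 / 18083.55 = 87.40 in
y_c = 1054371.59 / 18083.55 = 58.31 in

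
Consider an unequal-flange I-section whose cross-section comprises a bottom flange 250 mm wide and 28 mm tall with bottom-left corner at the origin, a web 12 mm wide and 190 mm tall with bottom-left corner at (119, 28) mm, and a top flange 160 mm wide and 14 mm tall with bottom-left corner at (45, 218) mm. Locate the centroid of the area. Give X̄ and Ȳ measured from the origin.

bottom flange: A = 250 × 28 = 7000.00, centroid at (125.00, 14.00).
web: A = 12 × 190 = 2280.00, centroid at (125.00, 123.00).
top flange: A = 160 × 14 = 2240.00, centroid at (125.00, 225.00).
ΣA = 11520.00 mm²
ΣAX̄ = (7000.00)(125.00) + (2280.00)(125.00) + (2240.00)(125.00) = 1440000.00 mm³
ΣAȲ = (7000.00)(14.00) + (2280.00)(123.00) + (2240.00)(225.00) = 882440.00 mm³
X̄ = 1440000.00 / 11520.00 = 125.00 mm
Ȳ = 882440.00 / 11520.00 = 76.60 mm

X̄ = 125.00 mm, Ȳ = 76.60 mm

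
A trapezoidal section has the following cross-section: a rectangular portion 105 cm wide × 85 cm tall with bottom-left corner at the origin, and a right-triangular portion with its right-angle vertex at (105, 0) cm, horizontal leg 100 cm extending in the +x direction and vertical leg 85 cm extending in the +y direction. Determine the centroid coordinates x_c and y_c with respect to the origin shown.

x_c = 80.19 cm, y_c = 37.93 cm

rectangular portion: A = 105 × 85 = 8925.00, centroid at (52.50, 42.50).
triangular portion: A = ½·100·85 = 4250.00, centroid at (138.33, 28.33).
ΣA = 13175.00 cm², ΣAx_c = 1056479.17 cm³, ΣAy_c = 499729.17 cm³.
x_c = 1056479.17/13175.00 = 80.19 cm; y_c = 499729.17/13175.00 = 37.93 cm.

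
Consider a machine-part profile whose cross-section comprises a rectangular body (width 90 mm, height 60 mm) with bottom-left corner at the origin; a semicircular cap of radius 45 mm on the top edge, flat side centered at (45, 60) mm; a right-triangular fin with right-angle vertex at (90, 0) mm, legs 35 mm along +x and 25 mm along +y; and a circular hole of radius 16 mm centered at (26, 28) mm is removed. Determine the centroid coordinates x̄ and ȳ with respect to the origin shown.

rectangular body: A = 90 × 60 = 5400.00, centroid at (45.00, 30.00).
semicircular top: A = ½π·45² = 3180.86, centroid at (45.00, 79.10).
triangular fin: A = ½·35·25 = 437.50, centroid at (101.67, 8.33).
hole: A = −π·16² = -804.25, centroid at (26.00, 28.00).
ΣA = 8214.11 mm², ΣAx̄ = 409707.54 mm³, ΣAȳ = 394728.65 mm³.
x̄ = 409707.54/8214.11 = 49.88 mm; ȳ = 394728.65/8214.11 = 48.05 mm.

x̄ = 49.88 mm, ȳ = 48.05 mm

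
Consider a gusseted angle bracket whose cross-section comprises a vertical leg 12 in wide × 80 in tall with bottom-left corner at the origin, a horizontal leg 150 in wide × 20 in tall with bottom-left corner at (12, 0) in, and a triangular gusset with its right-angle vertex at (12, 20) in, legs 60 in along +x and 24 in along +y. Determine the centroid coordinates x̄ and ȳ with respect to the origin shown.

Part | A | x̄ᵢ | ȳᵢ | A·x̄ᵢ | A·ȳᵢ
vertical leg | 960.00 | 6.00 | 40.00 | 5760.00 | 38400.00
horizontal leg | 3000.00 | 87.00 | 10.00 | 261000.00 | 30000.00
gusset | 720.00 | 32.00 | 28.00 | 23040.00 | 20160.00
Σ | 4680.00 |  |  | 289800.00 | 88560.00
x̄ = 289800.00 / 4680.00 = 61.92 in
ȳ = 88560.00 / 4680.00 = 18.92 in

x̄ = 61.92 in, ȳ = 18.92 in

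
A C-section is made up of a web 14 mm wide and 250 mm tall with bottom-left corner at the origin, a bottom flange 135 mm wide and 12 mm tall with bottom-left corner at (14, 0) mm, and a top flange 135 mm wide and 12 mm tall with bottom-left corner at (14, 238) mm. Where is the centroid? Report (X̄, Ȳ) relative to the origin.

Part | A | x̄ᵢ | ȳᵢ | A·x̄ᵢ | A·ȳᵢ
web | 3500.00 | 7.00 | 125.00 | 24500.00 | 437500.00
bottom flange | 1620.00 | 81.50 | 6.00 | 132030.00 | 9720.00
top flange | 1620.00 | 81.50 | 244.00 | 132030.00 | 395280.00
Σ | 6740.00 |  |  | 288560.00 | 842500.00
X̄ = 288560.00 / 6740.00 = 42.81 mm
Ȳ = 842500.00 / 6740.00 = 125.00 mm

X̄ = 42.81 mm, Ȳ = 125.00 mm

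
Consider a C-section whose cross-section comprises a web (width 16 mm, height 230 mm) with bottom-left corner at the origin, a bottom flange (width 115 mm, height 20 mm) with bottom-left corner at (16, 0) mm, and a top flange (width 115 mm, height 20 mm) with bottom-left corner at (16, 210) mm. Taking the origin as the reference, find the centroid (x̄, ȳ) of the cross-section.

web: A = 16 × 230 = 3680.00, centroid at (8.00, 115.00).
bottom flange: A = 115 × 20 = 2300.00, centroid at (73.50, 10.00).
top flange: A = 115 × 20 = 2300.00, centroid at (73.50, 220.00).
ΣA = 8280.00 mm²
ΣAx̄ = (3680.00)(8.00) + (2300.00)(73.50) + (2300.00)(73.50) = 367540.00 mm³
ΣAȳ = (3680.00)(115.00) + (2300.00)(10.00) + (2300.00)(220.00) = 952200.00 mm³
x̄ = 367540.00 / 8280.00 = 44.39 mm
ȳ = 952200.00 / 8280.00 = 115.00 mm

x̄ = 44.39 mm, ȳ = 115.00 mm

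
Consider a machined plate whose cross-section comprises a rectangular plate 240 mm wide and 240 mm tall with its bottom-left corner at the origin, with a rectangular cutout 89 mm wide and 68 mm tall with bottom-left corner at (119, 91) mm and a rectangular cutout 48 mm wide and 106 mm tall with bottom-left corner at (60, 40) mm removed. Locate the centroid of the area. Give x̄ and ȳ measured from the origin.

x̄ = 118.28 mm, ȳ = 122.31 mm

plate: A = 240 × 240 = 57600.00, centroid at (120.00, 120.00).
hole 1: A = −(89 × 68) = -6052.00, centroid at (163.50, 125.00).
hole 2: A = −(48 × 106) = -5088.00, centroid at (84.00, 93.00).
ΣA = 46460.00 mm²
ΣAx̄ = (57600.00)(120.00) + (-6052.00)(163.50) + (-5088.00)(84.00) = 5495106.00 mm³
ΣAȳ = (57600.00)(120.00) + (-6052.00)(125.00) + (-5088.00)(93.00) = 5682316.00 mm³
x̄ = 5495106.00 / 46460.00 = 118.28 mm
ȳ = 5682316.00 / 46460.00 = 122.31 mm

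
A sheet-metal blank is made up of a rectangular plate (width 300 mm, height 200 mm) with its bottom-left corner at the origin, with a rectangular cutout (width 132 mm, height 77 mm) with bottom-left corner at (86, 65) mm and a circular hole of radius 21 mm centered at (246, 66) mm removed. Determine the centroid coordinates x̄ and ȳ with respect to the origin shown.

plate: A = 300 × 200 = 60000.00, centroid at (150.00, 100.00).
hole 1: A = −(132 × 77) = -10164.00, centroid at (152.00, 103.50).
hole 2: A = −π·21² = -1385.44, centroid at (246.00, 66.00).
ΣA = 48450.56 mm²
ΣAx̄ = (60000.00)(150.00) + (-10164.00)(152.00) + (-1385.44)(246.00) = 7114253.18 mm³
ΣAȳ = (60000.00)(100.00) + (-10164.00)(103.50) + (-1385.44)(66.00) = 4856586.80 mm³
x̄ = 7114253.18 / 48450.56 = 146.84 mm
ȳ = 4856586.80 / 48450.56 = 100.24 mm

x̄ = 146.84 mm, ȳ = 100.24 mm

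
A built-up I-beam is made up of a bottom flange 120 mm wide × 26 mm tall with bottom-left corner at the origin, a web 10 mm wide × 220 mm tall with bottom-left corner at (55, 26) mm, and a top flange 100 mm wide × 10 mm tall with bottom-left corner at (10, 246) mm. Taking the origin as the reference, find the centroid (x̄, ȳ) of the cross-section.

x̄ = 60.00 mm, ȳ = 93.47 mm

Part | A | x̄ᵢ | ȳᵢ | A·x̄ᵢ | A·ȳᵢ
bottom flange | 3120.00 | 60.00 | 13.00 | 187200.00 | 40560.00
web | 2200.00 | 60.00 | 136.00 | 132000.00 | 299200.00
top flange | 1000.00 | 60.00 | 251.00 | 60000.00 | 251000.00
Σ | 6320.00 |  |  | 379200.00 | 590760.00
x̄ = 379200.00 / 6320.00 = 60.00 mm
ȳ = 590760.00 / 6320.00 = 93.47 mm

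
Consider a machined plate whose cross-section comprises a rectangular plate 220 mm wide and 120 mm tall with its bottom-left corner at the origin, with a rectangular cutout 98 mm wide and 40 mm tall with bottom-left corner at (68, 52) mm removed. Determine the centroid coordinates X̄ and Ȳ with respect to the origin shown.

Part | A | x̄ᵢ | ȳᵢ | A·x̄ᵢ | A·ȳᵢ
plate | 26400.00 | 110.00 | 60.00 | 2904000.00 | 1584000.00
hole | -3920.00 | 117.00 | 72.00 | -458640.00 | -282240.00
Σ | 22480.00 |  |  | 2445360.00 | 1301760.00
X̄ = 2445360.00 / 22480.00 = 108.78 mm
Ȳ = 1301760.00 / 22480.00 = 57.91 mm

X̄ = 108.78 mm, Ȳ = 57.91 mm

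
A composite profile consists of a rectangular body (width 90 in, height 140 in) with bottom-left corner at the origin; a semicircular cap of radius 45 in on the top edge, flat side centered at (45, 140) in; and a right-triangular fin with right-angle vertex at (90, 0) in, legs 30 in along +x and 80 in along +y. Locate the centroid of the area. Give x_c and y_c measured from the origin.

rectangular body: A = 90 × 140 = 12600.00, centroid at (45.00, 70.00).
semicircular top: A = ½π·45² = 3180.86, centroid at (45.00, 159.10).
triangular fin: A = ½·30·80 = 1200.00, centroid at (100.00, 26.67).
ΣA = 16980.86 in²
ΣAx_c = (12600.00)(45.00) + (3180.86)(45.00) + (1200.00)(100.00) = 830138.82 in³
ΣAy_c = (12600.00)(70.00) + (3180.86)(159.10) + (1200.00)(26.67) = 1420070.76 in³
x_c = 830138.82 / 16980.86 = 48.89 in
y_c = 1420070.76 / 16980.86 = 83.63 in

x_c = 48.89 in, y_c = 83.63 in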